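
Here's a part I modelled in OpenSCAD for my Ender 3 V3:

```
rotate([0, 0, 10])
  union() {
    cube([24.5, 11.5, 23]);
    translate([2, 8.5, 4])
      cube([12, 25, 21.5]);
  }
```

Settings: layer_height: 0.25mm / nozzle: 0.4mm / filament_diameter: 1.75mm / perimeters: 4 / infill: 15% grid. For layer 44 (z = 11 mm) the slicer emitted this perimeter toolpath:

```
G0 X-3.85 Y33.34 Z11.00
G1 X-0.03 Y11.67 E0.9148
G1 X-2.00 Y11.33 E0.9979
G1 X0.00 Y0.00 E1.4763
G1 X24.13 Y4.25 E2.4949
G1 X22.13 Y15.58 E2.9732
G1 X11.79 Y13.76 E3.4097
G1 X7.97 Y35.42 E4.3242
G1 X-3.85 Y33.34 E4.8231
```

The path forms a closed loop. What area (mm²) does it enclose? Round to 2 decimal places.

Apply the shoelace formula to the sequence of (X, Y) vertices; enclosed area = 545.90 mm².

545.90 mm²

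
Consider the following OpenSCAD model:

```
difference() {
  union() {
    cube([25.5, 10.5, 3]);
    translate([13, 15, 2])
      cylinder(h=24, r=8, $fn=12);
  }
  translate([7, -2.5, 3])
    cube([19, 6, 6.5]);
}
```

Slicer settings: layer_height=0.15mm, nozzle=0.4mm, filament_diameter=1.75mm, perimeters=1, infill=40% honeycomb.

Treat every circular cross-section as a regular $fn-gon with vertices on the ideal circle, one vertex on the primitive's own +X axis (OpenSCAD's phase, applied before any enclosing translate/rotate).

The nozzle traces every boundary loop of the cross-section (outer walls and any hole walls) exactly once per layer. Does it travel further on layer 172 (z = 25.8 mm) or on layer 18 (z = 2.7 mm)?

layer 18 (z = 2.7 mm)

Layer 172 (z = 25.8): the cube is not intersected at this z (z outside [0, 3]); the r=8 cylinder at (13, 15) contributes a regular 12-gon of circumradius 8 (perimeter = 2·12·8.000·sin(180°/12) = 49.69 mm); Combining (union): only the r=8 cylinder at (13, 15) is present, so the union is just that shape — boundary = 49.69 mm; the cube at (7, -2.5) is not intersected at this z (z outside [3, 9.5]); Taking the first minus the rest: none of the subtracted shapes is present at this height, so the result so far is unchanged — boundary = 49.69 mm. So its perimeter = 49.69 mm. Layer 18 (z = 2.7): the cube is present — its section is the full 25.5×10.5 rectangle (perimeter 72.00 mm); the r=8 cylinder at (13, 15) gives a regular 12-gon of circumradius 8 (constant along its height) (perimeter = 2·12·8.000·sin(180°/12) = 49.69 mm); Merging all regions: the regions partially overlap (shared area 29.61 mm²), so the edge portions inside another operand are dropped and the merged outline is re-measured after clipping — boundary = 93.69 mm; the cube at (7, -2.5) does not reach this height (z outside [3, 9.5]); Taking the first minus the rest: none of the subtracted shapes is present at this height, so that combined region is unchanged — boundary = 93.69 mm. So its perimeter = 93.69 mm. Layer 18 is larger (93.69 vs 49.69 mm).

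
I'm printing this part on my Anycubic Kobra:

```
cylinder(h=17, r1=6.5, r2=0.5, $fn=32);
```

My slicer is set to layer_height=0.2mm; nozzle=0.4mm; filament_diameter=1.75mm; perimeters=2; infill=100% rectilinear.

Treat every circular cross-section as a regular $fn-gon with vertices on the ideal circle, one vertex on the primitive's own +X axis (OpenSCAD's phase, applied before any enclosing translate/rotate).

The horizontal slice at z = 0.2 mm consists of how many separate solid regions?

At z = 0.2 mm: the cone: at t=0.012 of its height the radius interpolates to r₁+(r₂−r₁)t = 6.429, giving a regular 32-gon of that circumradius. The result has 1 disconnected region.

1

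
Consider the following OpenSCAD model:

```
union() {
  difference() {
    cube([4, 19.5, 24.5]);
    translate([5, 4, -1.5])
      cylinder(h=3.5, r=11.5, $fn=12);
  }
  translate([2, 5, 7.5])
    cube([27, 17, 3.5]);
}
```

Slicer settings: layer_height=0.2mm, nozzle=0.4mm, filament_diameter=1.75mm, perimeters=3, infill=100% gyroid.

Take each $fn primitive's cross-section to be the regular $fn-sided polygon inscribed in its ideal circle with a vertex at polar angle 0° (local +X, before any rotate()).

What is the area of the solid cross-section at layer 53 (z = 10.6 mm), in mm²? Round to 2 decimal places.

508.00 mm²

At z = 10.6 mm: the cube (footprint 4×19.5) is included at this height (area 78.00 mm²); the cylinder at (5, 4) is not intersected at this z (z outside [-1.5, 2]); Subtracting the remaining from the first: none of the subtracted shapes is present at this height, so the 4×19.5 cube is unchanged — area = 78.00 mm²; the 27×17 cube at (2, 5) contributes its full rectangle (area 459.00 mm²); Merging all regions: the regions partially overlap — summed areas 537.00 mm² minus the doubly-counted overlap 29.00 mm² gives 508.00 mm² — area = 508.00 mm². Overall, the cross-section is a single solid region. Net area = 508.00 mm².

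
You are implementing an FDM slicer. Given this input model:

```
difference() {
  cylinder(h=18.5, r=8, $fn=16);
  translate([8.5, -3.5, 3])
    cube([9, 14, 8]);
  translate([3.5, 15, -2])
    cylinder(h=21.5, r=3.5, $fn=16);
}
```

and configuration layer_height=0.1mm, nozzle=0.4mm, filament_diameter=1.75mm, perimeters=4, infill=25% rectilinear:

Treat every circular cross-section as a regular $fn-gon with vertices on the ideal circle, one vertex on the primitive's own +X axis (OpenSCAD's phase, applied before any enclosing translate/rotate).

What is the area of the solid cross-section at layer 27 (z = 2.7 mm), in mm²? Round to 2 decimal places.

195.93 mm²

At z = 2.7 mm: the r=8 cylinder gives a regular 16-gon of circumradius 8 (constant along its height) (area = (16/2)·8.000²·sin(360°/16) = 195.93 mm²); the cube at (8.5, -3.5) is not intersected at this z (z outside [3, 11]); the r=3.5 cylinder at (3.5, 15) contributes a regular 16-gon of circumradius 3.5 (area = (16/2)·3.500²·sin(360°/16) = 37.50 mm²); After the difference (first − rest): starting from the r=8 cylinder (195.93 mm²), the r=3.5 cylinder at (3.5, 15) misses the remaining region (no effect) — area = 195.93 mm². Overall, the cross-section is a single solid region. Net area = 195.93 mm².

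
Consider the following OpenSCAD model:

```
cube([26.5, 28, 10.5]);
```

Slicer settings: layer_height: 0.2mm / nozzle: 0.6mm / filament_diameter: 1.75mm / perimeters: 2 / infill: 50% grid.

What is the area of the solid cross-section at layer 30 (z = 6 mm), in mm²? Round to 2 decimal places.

742.00 mm²

At z = 6 mm: the 26.5×28 cube contributes its full rectangle (area 742.00 mm²). Overall, the cross-section is a single solid region. Net area = 742.00 mm².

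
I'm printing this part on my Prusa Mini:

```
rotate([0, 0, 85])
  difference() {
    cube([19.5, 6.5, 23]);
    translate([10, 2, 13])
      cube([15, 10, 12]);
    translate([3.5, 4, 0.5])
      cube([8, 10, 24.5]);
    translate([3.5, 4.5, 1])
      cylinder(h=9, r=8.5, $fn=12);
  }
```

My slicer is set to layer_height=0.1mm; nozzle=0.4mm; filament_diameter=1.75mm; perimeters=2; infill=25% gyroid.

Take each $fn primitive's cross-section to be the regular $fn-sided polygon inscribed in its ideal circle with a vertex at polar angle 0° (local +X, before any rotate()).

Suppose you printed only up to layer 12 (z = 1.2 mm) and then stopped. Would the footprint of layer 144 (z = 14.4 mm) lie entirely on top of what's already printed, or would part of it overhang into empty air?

Compare the two slices. At z = 1.2: the cube (footprint 19.5×6.5) is included at this height (area 126.75 mm²); the cube at (10, 2) is absent (z outside [13, 25]); the cube at (3.5, 4) is present — its section is the full 8×10 rectangle (area 80.00 mm²); the r=8.5 cylinder at (3.5, 4.5) contributes a regular 12-gon of circumradius 8.5 (area = (12/2)·8.500²·sin(360°/12) = 216.75 mm²); Subtracting the remaining from the first: starting from the 19.5×6.5 cube (126.75 mm²), the 8×10 cube at (3.5, 4) partially overlaps it — only the 20.00 mm² overlap (of its 80.00 mm²) is removed, clipping the outline; the r=8.5 cylinder at (3.5, 4.5) partially overlaps it — only the 54.73 mm² overlap (of its 216.75 mm²) is removed, clipping the outline — area = 52.02 mm²; (rotated 85° about Z; rotation is an isometry so areas/perimeters/island counts are preserved). At z = 14.4: the 19.5×6.5 cube contributes its full rectangle (area 126.75 mm²); the cube at (10, 2) (footprint 15×10) is included at this height (area 150.00 mm²); the cube at (3.5, 4) is present — its section is the full 8×10 rectangle (area 80.00 mm²); the cylinder at (3.5, 4.5) is absent (z outside [1, 10]); After the difference (first − rest): starting from the 19.5×6.5 cube (126.75 mm²), the 15×10 cube at (10, 2) partially overlaps it — only the 42.75 mm² overlap (of its 150.00 mm²) is removed, clipping the outline; the 8×10 cube at (3.5, 4) partially overlaps it — only the 16.25 mm² overlap (of its 80.00 mm²) is removed, clipping the outline — area = 67.75 mm²; (whole slice rotated 85° about Z — lengths, areas and connectivity unchanged). Checking containment: at z = 14.4 the cross-section extends beyond the z = 1.2 cross-section by about 50.85 mm².

part overhangs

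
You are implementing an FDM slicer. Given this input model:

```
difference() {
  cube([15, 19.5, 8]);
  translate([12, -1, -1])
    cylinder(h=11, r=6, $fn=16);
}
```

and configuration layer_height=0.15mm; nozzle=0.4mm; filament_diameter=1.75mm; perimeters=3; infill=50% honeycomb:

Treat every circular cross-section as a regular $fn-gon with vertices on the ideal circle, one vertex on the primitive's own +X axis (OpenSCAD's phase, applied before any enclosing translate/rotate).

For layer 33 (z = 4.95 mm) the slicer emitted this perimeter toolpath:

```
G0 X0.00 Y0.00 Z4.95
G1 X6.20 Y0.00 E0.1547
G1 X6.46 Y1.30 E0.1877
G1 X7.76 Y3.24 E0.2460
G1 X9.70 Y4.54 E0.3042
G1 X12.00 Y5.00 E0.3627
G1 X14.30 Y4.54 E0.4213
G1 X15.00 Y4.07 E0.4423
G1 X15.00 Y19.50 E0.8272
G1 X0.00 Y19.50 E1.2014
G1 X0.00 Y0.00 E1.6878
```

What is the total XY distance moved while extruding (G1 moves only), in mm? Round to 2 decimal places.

67.66 mm

Sum the Euclidean lengths of each G1 segment: total = 67.66 mm.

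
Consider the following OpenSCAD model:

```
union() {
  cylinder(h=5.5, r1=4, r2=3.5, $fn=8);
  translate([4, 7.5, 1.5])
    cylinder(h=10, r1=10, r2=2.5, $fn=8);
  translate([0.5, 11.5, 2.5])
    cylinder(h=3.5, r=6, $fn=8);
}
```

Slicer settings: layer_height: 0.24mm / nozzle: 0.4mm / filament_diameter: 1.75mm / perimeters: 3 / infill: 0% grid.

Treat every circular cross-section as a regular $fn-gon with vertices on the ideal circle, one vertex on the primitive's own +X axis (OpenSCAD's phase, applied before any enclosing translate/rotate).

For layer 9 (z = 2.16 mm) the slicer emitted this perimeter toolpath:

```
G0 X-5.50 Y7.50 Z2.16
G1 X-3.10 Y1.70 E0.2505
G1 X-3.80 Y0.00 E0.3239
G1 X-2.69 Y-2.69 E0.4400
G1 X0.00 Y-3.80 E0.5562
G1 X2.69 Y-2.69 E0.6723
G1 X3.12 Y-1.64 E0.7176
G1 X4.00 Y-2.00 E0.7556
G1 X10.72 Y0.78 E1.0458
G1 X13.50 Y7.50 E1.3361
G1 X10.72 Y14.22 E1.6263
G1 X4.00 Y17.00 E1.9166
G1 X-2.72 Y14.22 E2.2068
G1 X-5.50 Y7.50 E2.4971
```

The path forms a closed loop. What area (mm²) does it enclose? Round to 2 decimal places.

273.81 mm²

Apply the shoelace formula to the sequence of (X, Y) vertices; enclosed area = 273.81 mm².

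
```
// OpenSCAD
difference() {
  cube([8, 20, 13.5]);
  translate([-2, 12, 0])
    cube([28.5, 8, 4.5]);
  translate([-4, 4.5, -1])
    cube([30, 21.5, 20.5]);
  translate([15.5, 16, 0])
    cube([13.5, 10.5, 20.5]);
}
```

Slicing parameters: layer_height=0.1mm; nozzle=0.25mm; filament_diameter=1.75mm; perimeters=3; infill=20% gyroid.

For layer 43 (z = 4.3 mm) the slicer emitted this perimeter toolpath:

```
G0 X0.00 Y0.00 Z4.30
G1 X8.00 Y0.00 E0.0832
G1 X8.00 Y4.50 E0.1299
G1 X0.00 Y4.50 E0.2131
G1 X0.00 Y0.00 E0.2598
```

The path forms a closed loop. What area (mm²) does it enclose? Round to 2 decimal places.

Apply the shoelace formula to the sequence of (X, Y) vertices; enclosed area = 36.00 mm².

36.00 mm²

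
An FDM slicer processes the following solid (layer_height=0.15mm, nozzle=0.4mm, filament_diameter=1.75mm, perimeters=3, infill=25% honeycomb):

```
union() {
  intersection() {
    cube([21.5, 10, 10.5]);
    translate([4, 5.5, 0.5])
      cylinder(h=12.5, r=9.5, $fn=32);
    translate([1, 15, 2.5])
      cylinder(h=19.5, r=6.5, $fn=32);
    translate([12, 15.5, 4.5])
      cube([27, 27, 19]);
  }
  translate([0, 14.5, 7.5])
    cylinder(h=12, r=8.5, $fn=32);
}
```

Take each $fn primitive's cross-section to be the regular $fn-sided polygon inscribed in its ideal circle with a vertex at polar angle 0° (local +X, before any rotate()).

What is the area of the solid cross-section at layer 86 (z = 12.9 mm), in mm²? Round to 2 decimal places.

225.52 mm²

At z = 12.9 mm: the cube is absent (z outside [0, 10.5]); the r=9.5 cylinder at (4, 5.5) gives a regular 32-gon of circumradius 9.5 (constant along its height) (area = (32/2)·9.500²·sin(360°/32) = 281.71 mm²); the r=6.5 cylinder at (1, 15) gives a regular 32-gon of circumradius 6.5 (constant along its height) (area = (32/2)·6.500²·sin(360°/32) = 131.88 mm²); the 27×27 cube at (12, 15.5) contributes its full rectangle (area 729.00 mm²); Taking the intersection: at least one operand is absent at this height, so nothing remains; the r=8.5 cylinder at (0, 14.5) contributes a regular 32-gon of circumradius 8.5 (area = (32/2)·8.500²·sin(360°/32) = 225.52 mm²); Taking the union: only the r=8.5 cylinder at (0, 14.5) is present, so the union is just that shape — area = 225.52 mm². Overall, the cross-section is a single solid region. Net area = 225.52 mm².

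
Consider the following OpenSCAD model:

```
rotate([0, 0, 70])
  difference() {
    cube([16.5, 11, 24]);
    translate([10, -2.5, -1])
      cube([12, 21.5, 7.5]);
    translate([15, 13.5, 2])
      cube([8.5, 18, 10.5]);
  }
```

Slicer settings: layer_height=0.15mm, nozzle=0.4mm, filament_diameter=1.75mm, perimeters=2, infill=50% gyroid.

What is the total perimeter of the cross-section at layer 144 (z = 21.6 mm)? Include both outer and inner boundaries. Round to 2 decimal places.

55.00 mm

At z = 21.6 mm: the cube (footprint 16.5×11) is included at this height (perimeter 55.00 mm); the cube at (10, -2.5) does not reach this height (z outside [-1, 6.5]); the cube at (15, 13.5) is not intersected at this z (z outside [2, 12.5]); Subtracting the remaining from the first: none of the subtracted shapes is present at this height, so the 16.5×11 cube is unchanged — boundary = 55.00 mm; (rotated 70° about Z; rotation is an isometry so areas/perimeters/island counts are preserved). Overall, the cross-section is a single solid region. Total boundary length (outer) = 55.00 mm.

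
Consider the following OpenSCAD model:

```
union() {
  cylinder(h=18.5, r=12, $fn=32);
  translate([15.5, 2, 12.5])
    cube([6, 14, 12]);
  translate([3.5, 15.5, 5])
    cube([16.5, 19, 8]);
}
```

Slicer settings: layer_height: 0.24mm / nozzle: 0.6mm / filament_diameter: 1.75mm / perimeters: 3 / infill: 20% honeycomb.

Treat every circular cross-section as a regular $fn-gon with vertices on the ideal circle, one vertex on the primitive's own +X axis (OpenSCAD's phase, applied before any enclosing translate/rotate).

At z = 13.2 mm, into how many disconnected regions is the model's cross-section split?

2

At z = 13.2 mm: the r=12 cylinder gives a regular 32-gon of circumradius 12 (constant along its height); the cube at (15.5, 2) is present — its section is the full 6×14 rectangle; the cube at (3.5, 15.5) is absent (z outside [5, 13]); Combining (union): the 2 present regions are separate (no shared area or edge), so areas and boundary lengths simply add and each stays a separate island — 2 connected regions. The result has 2 disconnected regions.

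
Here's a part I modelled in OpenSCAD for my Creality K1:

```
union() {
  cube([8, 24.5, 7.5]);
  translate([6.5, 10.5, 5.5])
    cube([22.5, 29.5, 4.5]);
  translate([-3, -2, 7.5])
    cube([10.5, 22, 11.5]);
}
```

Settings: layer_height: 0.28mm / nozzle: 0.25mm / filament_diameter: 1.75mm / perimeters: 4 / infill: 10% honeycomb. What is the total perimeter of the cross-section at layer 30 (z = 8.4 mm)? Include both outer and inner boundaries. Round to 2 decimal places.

148.00 mm

At z = 8.4 mm: the cube does not reach this height (z outside [0, 7.5]); the cube at (6.5, 10.5) (footprint 22.5×29.5) is included at this height (perimeter 104.00 mm); the cube at (-3, -2) (footprint 10.5×22) is included at this height (perimeter 65.00 mm); Taking the union: the regions partially overlap (shared area 9.50 mm²), so the edge portions inside another operand are dropped and the merged outline is re-measured after clipping — boundary = 148.00 mm. Overall, the cross-section is a single solid region. Total boundary length (outer) = 148.00 mm.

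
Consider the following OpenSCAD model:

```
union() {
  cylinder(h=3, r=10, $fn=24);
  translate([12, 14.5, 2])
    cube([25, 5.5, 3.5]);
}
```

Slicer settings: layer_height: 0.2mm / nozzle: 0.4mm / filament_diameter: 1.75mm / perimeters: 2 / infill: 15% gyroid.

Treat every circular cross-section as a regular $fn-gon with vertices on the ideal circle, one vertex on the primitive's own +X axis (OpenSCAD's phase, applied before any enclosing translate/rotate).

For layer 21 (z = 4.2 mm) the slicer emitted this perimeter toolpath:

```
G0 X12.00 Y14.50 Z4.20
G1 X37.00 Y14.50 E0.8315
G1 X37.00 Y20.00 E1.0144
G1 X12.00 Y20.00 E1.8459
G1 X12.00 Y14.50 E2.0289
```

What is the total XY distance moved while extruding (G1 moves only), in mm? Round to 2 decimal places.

61.00 mm

Sum the Euclidean lengths of each G1 segment: total = 61.00 mm.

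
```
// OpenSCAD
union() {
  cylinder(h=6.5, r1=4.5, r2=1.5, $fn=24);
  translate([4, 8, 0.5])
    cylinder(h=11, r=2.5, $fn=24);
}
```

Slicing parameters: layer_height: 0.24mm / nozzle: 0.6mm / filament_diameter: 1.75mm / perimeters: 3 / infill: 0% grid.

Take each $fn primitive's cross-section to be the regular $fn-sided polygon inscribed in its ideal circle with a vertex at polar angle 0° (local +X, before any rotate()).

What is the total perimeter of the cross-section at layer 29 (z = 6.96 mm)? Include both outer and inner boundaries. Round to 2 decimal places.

At z = 6.96 mm: the cone is absent (z outside [0, 6.5]); the r=2.5 cylinder at (4, 8) gives a regular 24-gon of circumradius 2.5 (constant along its height) (perimeter = 2·24·2.500·sin(180°/24) = 15.66 mm); Merging all regions: only the r=2.5 cylinder at (4, 8) is present, so the union is just that shape — boundary = 15.66 mm. Overall, the cross-section is a single solid region. Total boundary length (outer) = 15.66 mm.

15.66 mm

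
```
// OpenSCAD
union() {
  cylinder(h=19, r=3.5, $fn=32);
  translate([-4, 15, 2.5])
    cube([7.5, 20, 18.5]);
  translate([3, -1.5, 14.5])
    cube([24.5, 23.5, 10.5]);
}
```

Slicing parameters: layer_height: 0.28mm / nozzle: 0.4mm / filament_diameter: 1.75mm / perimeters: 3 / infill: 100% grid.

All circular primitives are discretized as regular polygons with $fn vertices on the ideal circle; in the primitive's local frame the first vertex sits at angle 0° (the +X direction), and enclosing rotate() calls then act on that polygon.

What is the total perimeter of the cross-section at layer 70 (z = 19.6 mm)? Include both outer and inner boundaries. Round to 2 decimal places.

At z = 19.6 mm: the cylinder does not reach this height (z outside [0, 19]); the cube at (-4, 15) (footprint 7.5×20) is included at this height (perimeter 55.00 mm); the cube at (3, -1.5) is present — its section is the full 24.5×23.5 rectangle (perimeter 96.00 mm); Combining (union): the regions partially overlap (shared area 3.50 mm²), so the edge portions inside another operand are dropped and the merged outline is re-measured after clipping — boundary = 136.00 mm. Overall, the cross-section is a single solid region. Total boundary length (outer) = 136.00 mm.

136.00 mm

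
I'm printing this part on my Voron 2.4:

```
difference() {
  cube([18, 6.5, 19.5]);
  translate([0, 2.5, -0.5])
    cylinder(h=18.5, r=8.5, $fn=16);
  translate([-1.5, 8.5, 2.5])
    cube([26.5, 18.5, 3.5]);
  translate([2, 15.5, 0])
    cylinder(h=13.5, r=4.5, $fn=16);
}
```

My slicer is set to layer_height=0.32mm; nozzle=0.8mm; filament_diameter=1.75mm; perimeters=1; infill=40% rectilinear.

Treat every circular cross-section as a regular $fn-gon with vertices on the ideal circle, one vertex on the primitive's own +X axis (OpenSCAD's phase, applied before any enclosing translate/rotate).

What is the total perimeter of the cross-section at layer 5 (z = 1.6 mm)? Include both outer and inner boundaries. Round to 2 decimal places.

At z = 1.6 mm: the 18×6.5 cube contributes its full rectangle (perimeter 49.00 mm); the cylinder at (0, 2.5): section is a regular 16-gon, circumradius r=8.5 (perimeter = 2·16·8.500·sin(180°/16) = 53.06 mm); the cube at (-1.5, 8.5) is absent (z outside [2.5, 6]); the r=4.5 cylinder at (2, 15.5) gives a regular 16-gon of circumradius 4.5 (constant along its height) (perimeter = 2·16·4.500·sin(180°/16) = 28.09 mm); Taking the first minus the rest: starting from the 18×6.5 cube, the r=8.5 cylinder at (0, 2.5) partially overlaps it — only the 52.91 mm² overlap (of its 221.19 mm²) is removed, clipping the outline; the r=4.5 cylinder at (2, 15.5) misses the remaining region (no effect) — boundary = 33.91 mm. Overall, the cross-section is a single solid region. Total boundary length (outer) = 33.91 mm.

33.91 mm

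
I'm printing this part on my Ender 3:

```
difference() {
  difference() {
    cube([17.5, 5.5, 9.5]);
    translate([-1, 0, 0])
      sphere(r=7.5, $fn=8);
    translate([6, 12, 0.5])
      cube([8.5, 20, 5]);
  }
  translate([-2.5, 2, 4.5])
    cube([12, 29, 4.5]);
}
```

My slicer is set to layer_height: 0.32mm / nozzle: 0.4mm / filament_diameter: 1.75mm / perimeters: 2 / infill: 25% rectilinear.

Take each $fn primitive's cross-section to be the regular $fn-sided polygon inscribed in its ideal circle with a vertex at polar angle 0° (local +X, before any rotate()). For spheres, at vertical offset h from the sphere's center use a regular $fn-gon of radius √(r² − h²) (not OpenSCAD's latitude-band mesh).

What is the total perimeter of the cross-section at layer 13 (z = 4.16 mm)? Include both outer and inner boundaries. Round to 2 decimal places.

42.09 mm

At z = 4.16 mm: the cube (footprint 17.5×5.5) is included at this height (perimeter 46.00 mm); the r=7.5 sphere at (-1, 0) slices to a regular 8-gon of circumradius 6.241 (√(r²−h²) with h=4.16 from center) (perimeter = 2·8·6.241·sin(180°/8) = 38.21 mm); the cube at (6, 12) is present — its section is the full 8.5×20 rectangle (perimeter 57.00 mm); Subtracting the remaining from the first: starting from the 17.5×5.5 cube, the r=7.5 sphere at (-1, 0) partially overlaps it — only the 21.38 mm² overlap (of its 110.15 mm²) is removed, clipping the outline; the 8.5×20 cube at (6, 12) misses the remaining region (no effect) — boundary = 42.09 mm; the cube at (-2.5, 2) does not reach this height (z outside [4.5, 9]); Subtracting the remaining from the first: none of the subtracted shapes is present at this height, so that combined region is unchanged — boundary = 42.09 mm. Overall, the cross-section is a single solid region. Total boundary length (outer) = 42.09 mm.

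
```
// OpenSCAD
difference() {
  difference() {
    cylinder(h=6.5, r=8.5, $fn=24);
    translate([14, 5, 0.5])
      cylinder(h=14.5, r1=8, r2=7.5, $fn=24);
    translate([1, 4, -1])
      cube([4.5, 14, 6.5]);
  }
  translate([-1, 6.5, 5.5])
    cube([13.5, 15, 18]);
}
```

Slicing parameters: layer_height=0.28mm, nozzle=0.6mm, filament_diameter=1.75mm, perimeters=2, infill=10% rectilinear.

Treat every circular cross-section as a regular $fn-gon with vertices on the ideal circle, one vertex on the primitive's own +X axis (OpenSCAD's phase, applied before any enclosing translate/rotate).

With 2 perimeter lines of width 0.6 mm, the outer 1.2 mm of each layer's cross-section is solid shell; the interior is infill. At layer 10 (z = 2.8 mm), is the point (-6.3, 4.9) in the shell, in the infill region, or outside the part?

shell

At z = 2.8 mm: the r=8.5 cylinder contributes a regular 24-gon of circumradius 8.5; the cone at (14, 5) contributes a regular 24-gon of circumradius 7.921 (interpolated between r1=8 and r2=7.5 at t=0.159); the 4.5×14 cube at (1, 4) contributes its full rectangle; After the difference (first − rest): starting from the r=8.5 cylinder, the cone at (14, 5) partially overlaps it — only the 6.64 mm² overlap (of its 194.85 mm²) is removed, clipping the outline; the 4.5×14 cube at (1, 4) partially overlaps it — only the 16.51 mm² overlap (of its 63.00 mm²) is removed, clipping the outline — 1 connected region; the cube at (-1, 6.5) is absent (z outside [5.5, 23.5]); After the difference (first − rest): none of the subtracted shapes is present at this height, so the result so far is unchanged — 1 connected region. Overall, the cross-section is a single solid region. The nearest boundary edge runs (-7.36, 4.25)→(-6.01, 6.01); distance from the point to it = 0.45 mm. The point is inside the cross-section, 0.45 mm from the nearest boundary — within the 1.2 mm shell band (2 × 0.6).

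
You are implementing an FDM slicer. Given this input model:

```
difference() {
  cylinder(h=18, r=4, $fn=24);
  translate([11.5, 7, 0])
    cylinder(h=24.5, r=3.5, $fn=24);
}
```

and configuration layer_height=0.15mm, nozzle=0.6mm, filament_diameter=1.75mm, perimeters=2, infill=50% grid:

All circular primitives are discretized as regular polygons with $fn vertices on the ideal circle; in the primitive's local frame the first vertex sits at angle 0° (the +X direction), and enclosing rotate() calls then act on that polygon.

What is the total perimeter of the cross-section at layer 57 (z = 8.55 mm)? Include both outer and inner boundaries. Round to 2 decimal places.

At z = 8.55 mm: the r=4 cylinder gives a regular 24-gon of circumradius 4 (constant along its height) (perimeter = 2·24·4.000·sin(180°/24) = 25.06 mm); the r=3.5 cylinder at (11.5, 7) gives a regular 24-gon of circumradius 3.5 (constant along its height) (perimeter = 2·24·3.500·sin(180°/24) = 21.93 mm); Taking the first minus the rest: starting from the r=4 cylinder, the r=3.5 cylinder at (11.5, 7) misses the remaining region (no effect) — boundary = 25.06 mm. Overall, the cross-section is a single solid region. Total boundary length (outer) = 25.06 mm.

25.06 mm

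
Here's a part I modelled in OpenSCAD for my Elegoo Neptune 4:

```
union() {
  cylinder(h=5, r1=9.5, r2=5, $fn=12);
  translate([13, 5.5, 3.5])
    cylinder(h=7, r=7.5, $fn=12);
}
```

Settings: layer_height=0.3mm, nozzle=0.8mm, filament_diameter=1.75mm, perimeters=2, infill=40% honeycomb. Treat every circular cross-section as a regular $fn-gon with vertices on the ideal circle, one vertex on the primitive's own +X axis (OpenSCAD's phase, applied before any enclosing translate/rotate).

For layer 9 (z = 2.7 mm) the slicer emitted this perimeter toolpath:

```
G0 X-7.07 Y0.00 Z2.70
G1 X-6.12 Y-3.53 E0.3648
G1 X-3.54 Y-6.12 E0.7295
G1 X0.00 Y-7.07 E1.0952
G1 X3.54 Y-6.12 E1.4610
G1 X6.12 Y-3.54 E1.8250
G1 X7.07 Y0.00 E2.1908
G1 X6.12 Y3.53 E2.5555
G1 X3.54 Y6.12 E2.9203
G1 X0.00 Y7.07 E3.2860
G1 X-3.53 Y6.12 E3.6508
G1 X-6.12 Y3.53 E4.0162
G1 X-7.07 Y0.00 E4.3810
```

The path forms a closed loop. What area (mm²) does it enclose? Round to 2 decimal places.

149.89 mm²

Apply the shoelace formula to the sequence of (X, Y) vertices; enclosed area = 149.89 mm².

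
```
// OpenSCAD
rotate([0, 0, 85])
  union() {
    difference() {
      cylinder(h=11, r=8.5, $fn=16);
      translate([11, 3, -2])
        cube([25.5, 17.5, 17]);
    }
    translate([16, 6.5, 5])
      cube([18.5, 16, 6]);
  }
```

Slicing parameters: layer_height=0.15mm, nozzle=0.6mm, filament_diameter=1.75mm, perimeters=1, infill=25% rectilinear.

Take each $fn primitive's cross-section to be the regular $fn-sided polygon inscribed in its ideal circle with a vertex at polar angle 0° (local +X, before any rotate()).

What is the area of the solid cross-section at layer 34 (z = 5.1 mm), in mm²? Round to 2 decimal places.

At z = 5.1 mm: the r=8.5 cylinder contributes a regular 16-gon of circumradius 8.5 (area = (16/2)·8.500²·sin(360°/16) = 221.19 mm²); the cube at (11, 3) is present — its section is the full 25.5×17.5 rectangle (area 446.25 mm²); After the difference (first − rest): starting from the r=8.5 cylinder (221.19 mm²), the 25.5×17.5 cube at (11, 3) misses the remaining region (no effect) — area = 221.19 mm²; the cube at (16, 6.5) is present — its section is the full 18.5×16 rectangle (area 296.00 mm²); Taking the union: the 2 present regions are separate (no shared area or edge), so areas and boundary lengths simply add and each stays a separate island — area = 517.19 mm²; (rotated 85° about Z; rotation is an isometry so areas/perimeters/island counts are preserved). Overall, the cross-section has 2 separate islands. Net area = 517.19 mm².

517.19 mm²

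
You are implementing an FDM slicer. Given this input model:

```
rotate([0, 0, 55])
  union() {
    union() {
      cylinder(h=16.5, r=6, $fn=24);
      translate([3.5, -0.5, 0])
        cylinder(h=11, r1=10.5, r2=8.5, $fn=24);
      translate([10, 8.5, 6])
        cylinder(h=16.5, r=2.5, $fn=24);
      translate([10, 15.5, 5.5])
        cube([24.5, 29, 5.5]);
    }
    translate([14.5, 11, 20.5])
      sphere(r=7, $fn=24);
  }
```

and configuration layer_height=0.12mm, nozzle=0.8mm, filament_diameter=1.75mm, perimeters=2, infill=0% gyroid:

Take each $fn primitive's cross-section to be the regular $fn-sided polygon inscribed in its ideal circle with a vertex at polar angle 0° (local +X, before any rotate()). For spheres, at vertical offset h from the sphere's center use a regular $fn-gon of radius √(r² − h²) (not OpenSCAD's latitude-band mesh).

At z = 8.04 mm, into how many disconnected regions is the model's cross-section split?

At z = 8.04 mm: the cylinder: section is a regular 24-gon, circumradius r=6; the cone at (3.5, -0.5) contributes a regular 24-gon of circumradius 9.038 (interpolated between r1=10.5 and r2=8.5 at t=0.731); the r=2.5 cylinder at (10, 8.5) contributes a regular 24-gon of circumradius 2.5; the cube at (10, 15.5) (footprint 24.5×29) is included at this height; Taking the union: the regions partially overlap (shared area 109.69 mm²), so overlapping operands fuse into one piece — 2 connected regions; the sphere at (14.5, 11) is not intersected at this z (|z−center|=12.460 > r=7); Taking the union: only that combined region is present, so the union is just that shape — 2 connected regions; (whole slice rotated 55° about Z — lengths, areas and connectivity unchanged). The result has 2 disconnected regions.

2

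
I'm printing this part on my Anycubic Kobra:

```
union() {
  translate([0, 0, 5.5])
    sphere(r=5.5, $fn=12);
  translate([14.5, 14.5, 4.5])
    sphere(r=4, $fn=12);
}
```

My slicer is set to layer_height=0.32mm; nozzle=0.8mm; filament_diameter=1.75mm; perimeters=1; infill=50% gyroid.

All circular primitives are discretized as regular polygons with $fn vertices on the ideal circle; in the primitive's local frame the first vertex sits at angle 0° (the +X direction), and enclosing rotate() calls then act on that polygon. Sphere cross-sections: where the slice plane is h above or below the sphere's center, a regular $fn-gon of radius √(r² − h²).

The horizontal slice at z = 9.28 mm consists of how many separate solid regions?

1

At z = 9.28 mm: the r=5.5 sphere slices to a regular 12-gon of circumradius 3.995 (√(r²−h²) with h=3.78 from center); the sphere at (14.5, 14.5) is absent (|z−center|=4.780 > r=4); Merging all regions: only the r=5.5 sphere is present, so the union is just that shape — 1 connected region. The result has 1 disconnected region.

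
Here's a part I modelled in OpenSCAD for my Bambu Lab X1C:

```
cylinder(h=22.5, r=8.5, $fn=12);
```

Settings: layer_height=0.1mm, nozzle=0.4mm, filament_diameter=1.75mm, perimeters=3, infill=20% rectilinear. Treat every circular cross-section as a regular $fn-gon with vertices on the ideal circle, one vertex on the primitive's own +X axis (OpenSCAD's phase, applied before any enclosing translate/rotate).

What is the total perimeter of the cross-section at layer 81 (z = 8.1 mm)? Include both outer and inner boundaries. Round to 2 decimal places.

At z = 8.1 mm: the cylinder: section is a regular 12-gon, circumradius r=8.5 (perimeter = 2·12·8.500·sin(180°/12) = 52.80 mm). Overall, the cross-section is a single solid region. Total boundary length (outer) = 52.80 mm.

52.80 mm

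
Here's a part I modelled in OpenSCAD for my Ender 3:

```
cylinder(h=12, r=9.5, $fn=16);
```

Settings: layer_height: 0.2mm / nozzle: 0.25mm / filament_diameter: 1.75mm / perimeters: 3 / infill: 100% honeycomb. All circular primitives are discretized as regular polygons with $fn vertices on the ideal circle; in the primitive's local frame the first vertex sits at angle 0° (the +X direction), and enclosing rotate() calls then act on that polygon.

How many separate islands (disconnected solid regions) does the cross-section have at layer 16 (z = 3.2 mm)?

1

At z = 3.2 mm: the r=9.5 cylinder gives a regular 16-gon of circumradius 9.5 (constant along its height). Overall, the cross-section is a single solid region. Island count = 1.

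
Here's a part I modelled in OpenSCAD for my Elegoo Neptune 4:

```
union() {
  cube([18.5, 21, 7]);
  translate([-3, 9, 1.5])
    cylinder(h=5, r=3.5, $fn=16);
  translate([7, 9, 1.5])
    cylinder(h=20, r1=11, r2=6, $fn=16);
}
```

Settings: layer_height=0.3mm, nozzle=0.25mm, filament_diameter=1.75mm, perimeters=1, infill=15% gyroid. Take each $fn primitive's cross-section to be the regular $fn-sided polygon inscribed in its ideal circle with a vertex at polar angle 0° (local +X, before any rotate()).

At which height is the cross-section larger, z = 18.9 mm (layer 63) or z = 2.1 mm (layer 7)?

layer 7 (z = 2.1 mm)

Layer 63 (z = 18.9): the cube is not intersected at this z (z outside [0, 7]); the cylinder at (-3, 9) does not reach this height (z outside [1.5, 6.5]); the cone at (7, 9) contributes a regular 16-gon of circumradius 6.650 (interpolated between r1=11 and r2=6 at t=0.870) (area = (16/2)·6.650²·sin(360°/16) = 135.39 mm²); Taking the union: only the cone at (7, 9) is present, so the union is just that shape — area = 135.39 mm². So its area = 135.39 mm². Layer 7 (z = 2.1): the cube (footprint 18.5×21) is included at this height (area 388.50 mm²); the r=3.5 cylinder at (-3, 9) contributes a regular 16-gon of circumradius 3.5 (area = (16/2)·3.500²·sin(360°/16) = 37.50 mm²); the cone at (7, 9) (r1=11→r2=6) has section circumradius 10.850 here — a regular 16-gon (area = (16/2)·10.850²·sin(360°/16) = 360.40 mm²); Combining (union): the regions partially overlap — summed areas 786.41 mm² minus the doubly-counted overlap 327.31 mm² gives 459.10 mm² — area = 459.10 mm². So its area = 459.10 mm². Layer 7 is larger (459.10 vs 135.39 mm²).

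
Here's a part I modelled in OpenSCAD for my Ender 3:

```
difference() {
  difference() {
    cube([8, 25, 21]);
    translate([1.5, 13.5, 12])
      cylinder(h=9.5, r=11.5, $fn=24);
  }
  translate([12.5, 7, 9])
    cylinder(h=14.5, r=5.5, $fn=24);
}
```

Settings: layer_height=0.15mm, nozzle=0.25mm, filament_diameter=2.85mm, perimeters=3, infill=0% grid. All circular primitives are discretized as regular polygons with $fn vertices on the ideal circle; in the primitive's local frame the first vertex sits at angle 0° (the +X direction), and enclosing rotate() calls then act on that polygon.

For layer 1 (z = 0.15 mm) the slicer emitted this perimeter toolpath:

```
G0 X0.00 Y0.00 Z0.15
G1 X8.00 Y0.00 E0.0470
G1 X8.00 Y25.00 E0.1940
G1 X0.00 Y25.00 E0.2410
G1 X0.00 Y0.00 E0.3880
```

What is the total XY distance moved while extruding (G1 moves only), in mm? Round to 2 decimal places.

66.00 mm

Sum the Euclidean lengths of each G1 segment: total = 66.00 mm.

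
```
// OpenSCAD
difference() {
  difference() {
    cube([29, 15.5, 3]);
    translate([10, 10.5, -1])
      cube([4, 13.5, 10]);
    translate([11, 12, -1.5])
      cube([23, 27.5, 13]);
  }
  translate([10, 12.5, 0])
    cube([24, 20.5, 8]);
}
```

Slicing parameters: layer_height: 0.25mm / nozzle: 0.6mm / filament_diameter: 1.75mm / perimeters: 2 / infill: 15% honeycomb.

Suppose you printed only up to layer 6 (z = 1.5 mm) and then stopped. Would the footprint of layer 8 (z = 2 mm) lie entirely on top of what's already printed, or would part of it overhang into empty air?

entirely on top

Compare the two slices. At z = 1.5: the cube is present — its section is the full 29×15.5 rectangle (area 449.50 mm²); the 4×13.5 cube at (10, 10.5) contributes its full rectangle (area 54.00 mm²); the 23×27.5 cube at (11, 12) contributes its full rectangle (area 632.50 mm²); After the difference (first − rest): starting from the 29×15.5 cube (449.50 mm²), the 4×13.5 cube at (10, 10.5) partially overlaps it — only the 20.00 mm² overlap (of its 54.00 mm²) is removed, clipping the outline; the 23×27.5 cube at (11, 12) partially overlaps it — only the 52.50 mm² overlap (of its 632.50 mm²) is removed, clipping the outline — area = 377.00 mm²; the cube at (10, 12.5) is present — its section is the full 24×20.5 rectangle (area 492.00 mm²); Taking the first minus the rest: starting from that combined region (377.00 mm²), the 24×20.5 cube at (10, 12.5) misses the remaining region (no effect) — area = 377.00 mm². At z = 2: the cube (footprint 29×15.5) is included at this height (area 449.50 mm²); the 4×13.5 cube at (10, 10.5) contributes its full rectangle (area 54.00 mm²); the 23×27.5 cube at (11, 12) contributes its full rectangle (area 632.50 mm²); Subtracting the remaining from the first: starting from the 29×15.5 cube (449.50 mm²), the 4×13.5 cube at (10, 10.5) partially overlaps it — only the 20.00 mm² overlap (of its 54.00 mm²) is removed, clipping the outline; the 23×27.5 cube at (11, 12) partially overlaps it — only the 52.50 mm² overlap (of its 632.50 mm²) is removed, clipping the outline — area = 377.00 mm²; the cube at (10, 12.5) is present — its section is the full 24×20.5 rectangle (area 492.00 mm²); After the difference (first − rest): starting from that combined region (377.00 mm²), the 24×20.5 cube at (10, 12.5) misses the remaining region (no effect) — area = 377.00 mm². Checking containment: the cross-section at z = 2 is a subset of the cross-section at z = 1.5.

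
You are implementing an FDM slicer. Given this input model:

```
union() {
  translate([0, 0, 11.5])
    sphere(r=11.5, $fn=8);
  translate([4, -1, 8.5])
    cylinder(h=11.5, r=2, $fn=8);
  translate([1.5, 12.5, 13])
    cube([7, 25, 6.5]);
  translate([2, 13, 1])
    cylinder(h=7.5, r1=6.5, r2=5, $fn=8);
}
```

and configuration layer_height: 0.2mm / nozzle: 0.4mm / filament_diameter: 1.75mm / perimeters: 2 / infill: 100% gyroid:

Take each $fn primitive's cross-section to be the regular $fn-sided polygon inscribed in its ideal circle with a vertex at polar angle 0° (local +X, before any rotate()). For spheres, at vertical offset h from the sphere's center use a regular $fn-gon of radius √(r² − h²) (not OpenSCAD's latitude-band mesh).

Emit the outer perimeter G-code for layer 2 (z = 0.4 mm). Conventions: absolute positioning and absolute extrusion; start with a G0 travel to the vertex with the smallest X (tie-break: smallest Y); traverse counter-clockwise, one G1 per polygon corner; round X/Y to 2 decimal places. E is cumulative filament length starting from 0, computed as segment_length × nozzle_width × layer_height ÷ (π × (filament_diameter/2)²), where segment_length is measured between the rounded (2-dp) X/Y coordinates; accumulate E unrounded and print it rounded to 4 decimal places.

G0 X-3.01 Y0.00 Z0.40
G1 X-2.13 Y-2.13 E0.0767
G1 X0.00 Y-3.01 E0.1533
G1 X2.13 Y-2.13 E0.2300
G1 X3.01 Y0.00 E0.3066
G1 X2.13 Y2.13 E0.3833
G1 X0.00 Y3.01 E0.4599
G1 X-2.13 Y2.13 E0.5366
G1 X-3.01 Y0.00 E0.6132

At z = 0.4 mm: the r=11.5 sphere slices to a regular 8-gon of circumradius 3.007 (√(r²−h²) with h=11.1 from center); the cylinder at (4, -1) is not intersected at this z (z outside [8.5, 20]); the cube at (1.5, 12.5) does not reach this height (z outside [13, 19.5]); the cone at (2, 13) does not reach this height (z outside [1, 8.5]); Merging all regions: only the r=11.5 sphere is present, so the union is just that shape — 1 connected region. The outline is a single polygon with 8 vertices. Extrusion per mm of travel: 0.4 × 0.2 / (π × 0.875²) = 0.033260. Accumulating E over each segment gives final E = 0.6132.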